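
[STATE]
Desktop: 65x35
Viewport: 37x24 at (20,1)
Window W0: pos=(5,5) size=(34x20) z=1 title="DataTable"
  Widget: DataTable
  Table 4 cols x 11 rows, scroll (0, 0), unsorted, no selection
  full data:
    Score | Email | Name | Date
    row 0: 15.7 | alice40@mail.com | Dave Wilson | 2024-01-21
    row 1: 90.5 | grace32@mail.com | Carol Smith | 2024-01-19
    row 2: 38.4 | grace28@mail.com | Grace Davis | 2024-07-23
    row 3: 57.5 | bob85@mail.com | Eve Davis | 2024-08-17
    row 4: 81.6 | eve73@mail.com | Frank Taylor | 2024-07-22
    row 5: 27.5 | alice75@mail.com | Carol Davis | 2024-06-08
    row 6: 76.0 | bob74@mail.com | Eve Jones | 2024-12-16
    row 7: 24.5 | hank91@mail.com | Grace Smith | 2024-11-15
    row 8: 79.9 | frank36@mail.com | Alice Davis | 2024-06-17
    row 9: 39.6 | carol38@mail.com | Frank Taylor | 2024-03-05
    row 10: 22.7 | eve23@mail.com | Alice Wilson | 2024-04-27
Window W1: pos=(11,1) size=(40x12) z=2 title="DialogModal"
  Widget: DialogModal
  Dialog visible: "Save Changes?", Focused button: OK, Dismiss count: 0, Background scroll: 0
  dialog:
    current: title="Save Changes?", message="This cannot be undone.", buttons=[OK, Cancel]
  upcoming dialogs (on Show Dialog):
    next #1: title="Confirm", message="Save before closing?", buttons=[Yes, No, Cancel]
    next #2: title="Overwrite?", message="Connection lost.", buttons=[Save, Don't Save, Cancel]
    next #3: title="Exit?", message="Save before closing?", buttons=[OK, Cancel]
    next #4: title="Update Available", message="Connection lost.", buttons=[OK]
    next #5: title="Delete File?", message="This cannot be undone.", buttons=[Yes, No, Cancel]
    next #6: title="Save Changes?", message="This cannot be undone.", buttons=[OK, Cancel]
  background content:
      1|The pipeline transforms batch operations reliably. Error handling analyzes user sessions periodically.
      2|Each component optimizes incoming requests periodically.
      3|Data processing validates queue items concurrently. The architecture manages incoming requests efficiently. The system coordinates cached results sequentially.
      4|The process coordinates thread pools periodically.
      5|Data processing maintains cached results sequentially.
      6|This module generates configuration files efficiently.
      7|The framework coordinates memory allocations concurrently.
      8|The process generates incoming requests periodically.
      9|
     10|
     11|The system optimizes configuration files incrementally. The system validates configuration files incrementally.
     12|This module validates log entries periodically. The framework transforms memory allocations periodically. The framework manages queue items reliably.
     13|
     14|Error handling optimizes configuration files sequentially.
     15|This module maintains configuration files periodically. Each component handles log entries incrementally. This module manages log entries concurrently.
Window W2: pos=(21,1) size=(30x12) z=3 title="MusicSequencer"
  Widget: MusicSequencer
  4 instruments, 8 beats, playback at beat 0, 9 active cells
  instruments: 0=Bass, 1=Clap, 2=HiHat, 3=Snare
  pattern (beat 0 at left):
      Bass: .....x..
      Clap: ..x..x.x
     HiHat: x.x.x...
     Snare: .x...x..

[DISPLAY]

━┏━━━━━━━━━━━━━━━━━━━━━━━━━━━━┓      
o┃ MusicSequencer             ┃      
─┠────────────────────────────┨      
l┃      ▼1234567              ┃      
─┃  Bass·····█··              ┃      
 ┃  Clap··█··█·█              ┃      
T┃ HiHat█·█·█···              ┃      
 ┃ Snare·█···█··              ┃      
─┃                            ┃      
e┃                            ┃      
e┃                            ┃      
━┗━━━━━━━━━━━━━━━━━━━━━━━━━━━━┛      
il.com  │Eve Davis┃                  
il.com  │Frank Tay┃                  
mail.com│Carol Dav┃                  
il.com  │Eve Jones┃                  
ail.com │Grace Smi┃                  
mail.com│Alice Dav┃                  
mail.com│Frank Tay┃                  
il.com  │Alice Wil┃                  
                  ┃                  
                  ┃                  
                  ┃                  
━━━━━━━━━━━━━━━━━━┛                  


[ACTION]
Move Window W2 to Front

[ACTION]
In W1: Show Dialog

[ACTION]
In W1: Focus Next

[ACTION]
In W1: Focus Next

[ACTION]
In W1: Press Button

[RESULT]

━┏━━━━━━━━━━━━━━━━━━━━━━━━━━━━┓      
o┃ MusicSequencer             ┃      
─┠────────────────────────────┨      
l┃      ▼1234567              ┃      
p┃  Bass·····█··              ┃      
c┃  Clap··█··█·█              ┃      
e┃ HiHat█·█·█···              ┃      
c┃ Snare·█···█··              ┃      
u┃                            ┃      
e┃                            ┃      
e┃                            ┃      
━┗━━━━━━━━━━━━━━━━━━━━━━━━━━━━┛      
il.com  │Eve Davis┃                  
il.com  │Frank Tay┃                  
mail.com│Carol Dav┃                  
il.com  │Eve Jones┃                  
ail.com │Grace Smi┃                  
mail.com│Alice Dav┃                  
mail.com│Frank Tay┃                  
il.com  │Alice Wil┃                  
                  ┃                  
                  ┃                  
                  ┃                  
━━━━━━━━━━━━━━━━━━┛                  


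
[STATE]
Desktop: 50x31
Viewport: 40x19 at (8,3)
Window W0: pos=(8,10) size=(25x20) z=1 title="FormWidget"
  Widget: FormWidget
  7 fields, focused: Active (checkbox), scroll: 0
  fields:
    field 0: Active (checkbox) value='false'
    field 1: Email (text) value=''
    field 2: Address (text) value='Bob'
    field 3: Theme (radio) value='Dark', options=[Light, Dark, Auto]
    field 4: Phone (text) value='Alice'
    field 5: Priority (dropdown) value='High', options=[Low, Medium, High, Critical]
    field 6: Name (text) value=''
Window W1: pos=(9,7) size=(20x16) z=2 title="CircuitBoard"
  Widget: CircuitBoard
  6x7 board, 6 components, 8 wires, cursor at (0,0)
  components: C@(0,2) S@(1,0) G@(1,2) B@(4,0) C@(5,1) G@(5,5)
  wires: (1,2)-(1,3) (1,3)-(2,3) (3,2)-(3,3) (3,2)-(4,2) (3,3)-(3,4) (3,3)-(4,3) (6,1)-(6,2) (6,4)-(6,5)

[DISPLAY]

                                        
                                        
                                        
                                        
 ┏━━━━━━━━━━━━━━━━━━┓                   
 ┃ CircuitBoard     ┃                   
 ┠──────────────────┨                   
┏┃   0 1 2 3 4 5    ┃━━━┓               
┃┃0  [.]      C     ┃   ┃               
┠┃                  ┃───┨               
┃┃1   S       G ─ · ┃   ┃               
┃┃                │ ┃  ]┃               
┃┃2               · ┃  ]┃               
┃┃                  ┃ght┃               
┃┃3           · ─ · ┃  ]┃               
┃┃            │   │ ┃ ▼]┃               
┃┃4   B       ·   · ┃  ]┃               
┃┃                  ┃   ┃               
┃┃5       C         ┃   ┃               


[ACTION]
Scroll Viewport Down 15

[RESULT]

┠┃                  ┃───┨               
┃┃1   S       G ─ · ┃   ┃               
┃┃                │ ┃  ]┃               
┃┃2               · ┃  ]┃               
┃┃                  ┃ght┃               
┃┃3           · ─ · ┃  ]┃               
┃┃            │   │ ┃ ▼]┃               
┃┃4   B       ·   · ┃  ]┃               
┃┃                  ┃   ┃               
┃┃5       C         ┃   ┃               
┃┗━━━━━━━━━━━━━━━━━━┛   ┃               
┃                       ┃               
┃                       ┃               
┃                       ┃               
┃                       ┃               
┃                       ┃               
┃                       ┃               
┗━━━━━━━━━━━━━━━━━━━━━━━┛               
                                        


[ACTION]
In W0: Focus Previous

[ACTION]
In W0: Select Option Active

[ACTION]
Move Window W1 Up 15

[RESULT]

┠┃4   B       ·   · ┃───┨               
┃┃                  ┃   ┃               
┃┃5       C         ┃  ]┃               
┃┗━━━━━━━━━━━━━━━━━━┛  ]┃               
┃  Theme:      ( ) Light┃               
┃  Phone:      [Alice  ]┃               
┃  Priority:   [High  ▼]┃               
┃> Name:       [       ]┃               
┃                       ┃               
┃                       ┃               
┃                       ┃               
┃                       ┃               
┃                       ┃               
┃                       ┃               
┃                       ┃               
┃                       ┃               
┃                       ┃               
┗━━━━━━━━━━━━━━━━━━━━━━━┛               
                                        


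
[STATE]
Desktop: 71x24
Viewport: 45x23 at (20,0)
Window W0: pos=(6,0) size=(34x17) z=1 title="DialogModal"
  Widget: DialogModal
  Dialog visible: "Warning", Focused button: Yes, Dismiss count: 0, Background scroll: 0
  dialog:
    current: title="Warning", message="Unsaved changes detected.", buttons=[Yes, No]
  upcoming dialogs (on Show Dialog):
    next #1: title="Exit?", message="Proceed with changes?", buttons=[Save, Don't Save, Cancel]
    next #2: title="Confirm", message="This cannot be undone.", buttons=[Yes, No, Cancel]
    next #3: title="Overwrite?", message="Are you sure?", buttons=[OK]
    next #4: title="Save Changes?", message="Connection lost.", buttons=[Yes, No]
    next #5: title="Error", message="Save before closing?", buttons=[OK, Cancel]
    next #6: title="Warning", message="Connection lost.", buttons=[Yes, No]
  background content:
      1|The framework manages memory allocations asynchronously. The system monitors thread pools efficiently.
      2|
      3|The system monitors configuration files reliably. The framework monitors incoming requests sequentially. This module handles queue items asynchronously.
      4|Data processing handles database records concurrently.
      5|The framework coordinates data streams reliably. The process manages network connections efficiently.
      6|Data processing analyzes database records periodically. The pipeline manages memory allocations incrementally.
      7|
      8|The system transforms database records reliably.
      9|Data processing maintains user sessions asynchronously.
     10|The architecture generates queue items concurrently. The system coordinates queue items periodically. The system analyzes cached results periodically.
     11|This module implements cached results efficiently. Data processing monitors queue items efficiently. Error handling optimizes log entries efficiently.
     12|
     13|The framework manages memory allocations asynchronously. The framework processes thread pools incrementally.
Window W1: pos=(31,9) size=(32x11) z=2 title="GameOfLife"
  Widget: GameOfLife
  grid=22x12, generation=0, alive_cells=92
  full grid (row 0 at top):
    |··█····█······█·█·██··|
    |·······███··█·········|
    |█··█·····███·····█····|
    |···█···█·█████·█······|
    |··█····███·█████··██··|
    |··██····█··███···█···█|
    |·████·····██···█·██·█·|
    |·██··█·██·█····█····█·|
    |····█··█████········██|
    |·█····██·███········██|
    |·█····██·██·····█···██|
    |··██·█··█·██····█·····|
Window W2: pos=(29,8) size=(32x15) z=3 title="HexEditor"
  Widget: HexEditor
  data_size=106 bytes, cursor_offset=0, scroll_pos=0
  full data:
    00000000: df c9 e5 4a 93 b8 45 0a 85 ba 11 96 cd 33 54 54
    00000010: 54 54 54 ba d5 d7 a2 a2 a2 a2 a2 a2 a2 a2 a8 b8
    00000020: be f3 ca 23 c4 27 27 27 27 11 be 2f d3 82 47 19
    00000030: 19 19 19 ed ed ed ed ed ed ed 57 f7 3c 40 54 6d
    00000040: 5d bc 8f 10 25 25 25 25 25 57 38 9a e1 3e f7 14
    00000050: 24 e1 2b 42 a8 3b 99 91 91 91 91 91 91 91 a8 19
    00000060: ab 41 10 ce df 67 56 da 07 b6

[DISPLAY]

━━━━━━━━━━━━━━━━━━━┓                         
                   ┃                         
───────────────────┨                         
 manages memory all┃                         
                   ┃                         
nitors configuratio┃                         
ng handles database┃                         
────────────────┐ s┃                         
arning   ┏━━━━━━━━━━━━━━━━━━━━━━━━━━━━━━┓    
anges det┃ HexEditor                    ┃━┓  
es]  No  ┠──────────────────────────────┨ ┃  
─────────┃00000000  DF c9 e5 4a 93 b8 45┃─┨  
ure gener┃00000010  54 54 54 ba d5 d7 a2┃ ┃  
mplements┃00000020  be f3 ca 23 c4 27 27┃ ┃  
         ┃00000030  19 19 19 ed ed ed ed┃ ┃  
 manages ┃00000040  5d bc 8f 10 25 25 25┃ ┃  
━━━━━━━━━┃00000050  24 e1 2b 42 a8 3b 99┃ ┃  
         ┃00000060  ab 41 10 ce df 67 56┃ ┃  
         ┃                              ┃ ┃  
         ┃                              ┃━┛  
         ┃                              ┃    
         ┃                              ┃    
         ┗━━━━━━━━━━━━━━━━━━━━━━━━━━━━━━┛    


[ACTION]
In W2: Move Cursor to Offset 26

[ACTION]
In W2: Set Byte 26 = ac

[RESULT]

━━━━━━━━━━━━━━━━━━━┓                         
                   ┃                         
───────────────────┨                         
 manages memory all┃                         
                   ┃                         
nitors configuratio┃                         
ng handles database┃                         
────────────────┐ s┃                         
arning   ┏━━━━━━━━━━━━━━━━━━━━━━━━━━━━━━┓    
anges det┃ HexEditor                    ┃━┓  
es]  No  ┠──────────────────────────────┨ ┃  
─────────┃00000000  df c9 e5 4a 93 b8 45┃─┨  
ure gener┃00000010  54 54 54 ba d5 d7 a2┃ ┃  
mplements┃00000020  be f3 ca 23 c4 27 27┃ ┃  
         ┃00000030  19 19 19 ed ed ed ed┃ ┃  
 manages ┃00000040  5d bc 8f 10 25 25 25┃ ┃  
━━━━━━━━━┃00000050  24 e1 2b 42 a8 3b 99┃ ┃  
         ┃00000060  ab 41 10 ce df 67 56┃ ┃  
         ┃                              ┃ ┃  
         ┃                              ┃━┛  
         ┃                              ┃    
         ┃                              ┃    
         ┗━━━━━━━━━━━━━━━━━━━━━━━━━━━━━━┛    


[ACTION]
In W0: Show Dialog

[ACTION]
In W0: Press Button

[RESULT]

━━━━━━━━━━━━━━━━━━━┓                         
                   ┃                         
───────────────────┨                         
 manages memory all┃                         
                   ┃                         
nitors configuratio┃                         
ng handles database┃                         
 coordinates data s┃                         
ng analyz┏━━━━━━━━━━━━━━━━━━━━━━━━━━━━━━┓    
         ┃ HexEditor                    ┃━┓  
ansforms ┠──────────────────────────────┨ ┃  
ng mainta┃00000000  df c9 e5 4a 93 b8 45┃─┨  
ure gener┃00000010  54 54 54 ba d5 d7 a2┃ ┃  
mplements┃00000020  be f3 ca 23 c4 27 27┃ ┃  
         ┃00000030  19 19 19 ed ed ed ed┃ ┃  
 manages ┃00000040  5d bc 8f 10 25 25 25┃ ┃  
━━━━━━━━━┃00000050  24 e1 2b 42 a8 3b 99┃ ┃  
         ┃00000060  ab 41 10 ce df 67 56┃ ┃  
         ┃                              ┃ ┃  
         ┃                              ┃━┛  
         ┃                              ┃    
         ┃                              ┃    
         ┗━━━━━━━━━━━━━━━━━━━━━━━━━━━━━━┛    


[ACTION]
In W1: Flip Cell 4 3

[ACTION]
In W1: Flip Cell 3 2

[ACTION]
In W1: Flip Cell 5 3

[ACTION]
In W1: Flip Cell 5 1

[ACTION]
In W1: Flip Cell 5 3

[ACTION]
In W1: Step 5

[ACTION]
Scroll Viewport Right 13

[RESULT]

━━━━━━━━━━━━━┓                               
             ┃                               
─────────────┨                               
es memory all┃                               
             ┃                               
 configuratio┃                               
dles database┃                               
inates data s┃                               
lyz┏━━━━━━━━━━━━━━━━━━━━━━━━━━━━━━┓          
   ┃ HexEditor                    ┃━┓        
ms ┠──────────────────────────────┨ ┃        
nta┃00000000  df c9 e5 4a 93 b8 45┃─┨        
ner┃00000010  54 54 54 ba d5 d7 a2┃ ┃        
nts┃00000020  be f3 ca 23 c4 27 27┃ ┃        
   ┃00000030  19 19 19 ed ed ed ed┃ ┃        
es ┃00000040  5d bc 8f 10 25 25 25┃ ┃        
━━━┃00000050  24 e1 2b 42 a8 3b 99┃ ┃        
   ┃00000060  ab 41 10 ce df 67 56┃ ┃        
   ┃                              ┃ ┃        
   ┃                              ┃━┛        
   ┃                              ┃          
   ┃                              ┃          
   ┗━━━━━━━━━━━━━━━━━━━━━━━━━━━━━━┛          


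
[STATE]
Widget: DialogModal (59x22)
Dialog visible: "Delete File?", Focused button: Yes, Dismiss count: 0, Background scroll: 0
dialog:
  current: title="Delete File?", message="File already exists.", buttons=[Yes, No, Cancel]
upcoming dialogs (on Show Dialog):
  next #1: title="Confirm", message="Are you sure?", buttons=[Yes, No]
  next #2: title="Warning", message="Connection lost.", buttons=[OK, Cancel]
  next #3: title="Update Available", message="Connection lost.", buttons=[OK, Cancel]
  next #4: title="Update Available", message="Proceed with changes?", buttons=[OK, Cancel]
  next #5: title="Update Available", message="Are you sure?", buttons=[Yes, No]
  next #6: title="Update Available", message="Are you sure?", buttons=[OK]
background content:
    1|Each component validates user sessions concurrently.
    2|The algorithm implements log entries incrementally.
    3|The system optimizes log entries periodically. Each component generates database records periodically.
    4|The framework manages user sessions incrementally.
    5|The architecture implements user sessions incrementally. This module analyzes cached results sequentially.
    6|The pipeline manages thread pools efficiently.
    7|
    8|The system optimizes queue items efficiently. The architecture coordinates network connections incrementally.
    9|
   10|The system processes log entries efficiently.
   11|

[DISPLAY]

Each component validates user sessions concurrently.       
The algorithm implements log entries incrementally.        
The system optimizes log entries periodically. Each compone
The framework manages user sessions incrementally.         
The architecture implements user sessions incrementally. Th
The pipeline manages thread pools efficiently.             
                                                           
The system optimizes queue items efficiently. The architect
                 ┌──────────────────────┐                  
The system proces│     Delete File?     │tly.              
                 │ File already exists. │                  
                 │ [Yes]  No   Cancel   │                  
                 └──────────────────────┘                  
                                                           
                                                           
                                                           
                                                           
                                                           
                                                           
                                                           
                                                           
                                                           


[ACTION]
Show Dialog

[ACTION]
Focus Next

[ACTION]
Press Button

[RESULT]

Each component validates user sessions concurrently.       
The algorithm implements log entries incrementally.        
The system optimizes log entries periodically. Each compone
The framework manages user sessions incrementally.         
The architecture implements user sessions incrementally. Th
The pipeline manages thread pools efficiently.             
                                                           
The system optimizes queue items efficiently. The architect
                                                           
The system processes log entries efficiently.              
                                                           
                                                           
                                                           
                                                           
                                                           
                                                           
                                                           
                                                           
                                                           
                                                           
                                                           
                                                           


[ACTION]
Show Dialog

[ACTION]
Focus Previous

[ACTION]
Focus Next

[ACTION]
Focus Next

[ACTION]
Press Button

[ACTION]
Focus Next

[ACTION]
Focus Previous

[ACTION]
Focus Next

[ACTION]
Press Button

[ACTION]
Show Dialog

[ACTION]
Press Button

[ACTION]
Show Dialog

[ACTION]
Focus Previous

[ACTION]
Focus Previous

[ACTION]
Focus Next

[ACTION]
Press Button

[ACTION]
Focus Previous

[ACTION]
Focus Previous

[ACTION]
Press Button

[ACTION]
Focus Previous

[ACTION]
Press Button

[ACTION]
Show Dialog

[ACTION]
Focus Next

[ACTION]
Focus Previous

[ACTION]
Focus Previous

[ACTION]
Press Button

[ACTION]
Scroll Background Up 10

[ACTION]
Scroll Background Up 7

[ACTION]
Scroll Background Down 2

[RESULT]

The system optimizes log entries periodically. Each compone
The framework manages user sessions incrementally.         
The architecture implements user sessions incrementally. Th
The pipeline manages thread pools efficiently.             
                                                           
The system optimizes queue items efficiently. The architect
                                                           
The system processes log entries efficiently.              
                                                           
                                                           
                                                           
                                                           
                                                           
                                                           
                                                           
                                                           
                                                           
                                                           
                                                           
                                                           
                                                           
                                                           


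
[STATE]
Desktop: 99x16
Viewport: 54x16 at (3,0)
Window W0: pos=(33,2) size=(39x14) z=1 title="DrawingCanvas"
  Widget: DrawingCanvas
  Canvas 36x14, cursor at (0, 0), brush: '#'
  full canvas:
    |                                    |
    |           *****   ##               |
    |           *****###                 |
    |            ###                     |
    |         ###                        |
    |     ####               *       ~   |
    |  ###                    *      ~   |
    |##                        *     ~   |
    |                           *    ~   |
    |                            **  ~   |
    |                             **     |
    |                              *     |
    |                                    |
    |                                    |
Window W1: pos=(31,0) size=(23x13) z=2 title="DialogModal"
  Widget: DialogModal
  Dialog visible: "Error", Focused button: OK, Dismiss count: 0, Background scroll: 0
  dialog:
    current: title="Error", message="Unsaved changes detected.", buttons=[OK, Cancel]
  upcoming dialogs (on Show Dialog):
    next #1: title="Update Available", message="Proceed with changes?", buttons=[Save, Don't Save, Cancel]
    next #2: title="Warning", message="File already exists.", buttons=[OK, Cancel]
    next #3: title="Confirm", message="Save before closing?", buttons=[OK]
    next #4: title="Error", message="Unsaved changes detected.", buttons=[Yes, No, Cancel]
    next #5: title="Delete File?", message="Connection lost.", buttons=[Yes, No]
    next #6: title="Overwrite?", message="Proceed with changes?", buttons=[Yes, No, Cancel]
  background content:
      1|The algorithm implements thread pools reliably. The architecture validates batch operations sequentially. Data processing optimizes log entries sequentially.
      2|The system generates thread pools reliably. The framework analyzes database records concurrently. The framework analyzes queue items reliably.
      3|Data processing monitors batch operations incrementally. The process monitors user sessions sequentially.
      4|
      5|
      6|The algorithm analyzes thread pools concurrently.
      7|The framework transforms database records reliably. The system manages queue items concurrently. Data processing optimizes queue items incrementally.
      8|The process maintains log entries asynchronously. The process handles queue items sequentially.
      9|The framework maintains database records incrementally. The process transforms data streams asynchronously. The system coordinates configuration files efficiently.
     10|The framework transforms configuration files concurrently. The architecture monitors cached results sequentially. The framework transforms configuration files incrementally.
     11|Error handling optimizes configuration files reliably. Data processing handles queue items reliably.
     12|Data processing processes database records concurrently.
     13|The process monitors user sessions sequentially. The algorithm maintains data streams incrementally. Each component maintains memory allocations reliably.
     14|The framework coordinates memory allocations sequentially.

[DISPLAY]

                            ┏━━━━━━━━━━━━━━━━━━━━━┓   
                            ┃ DialogModal         ┃   
                            ┠─────────────────────┨━━━
                            ┃The algorithm impleme┃   
                            ┃The system generates ┃───
                            ┃Da┌───────────────┐it┃   
                            ┃  │     Error     │  ┃#  
                            ┃  │Unsaved changes│  ┃   
                            ┃Th│ [OK]  Cancel  │ze┃   
                            ┃Th└───────────────┘fo┃   
                            ┃The process maintains┃   
                            ┃The framework maintai┃   
                            ┗━━━━━━━━━━━━━━━━━━━━━┛   
                              ┃                       
                              ┃                       
                              ┗━━━━━━━━━━━━━━━━━━━━━━━


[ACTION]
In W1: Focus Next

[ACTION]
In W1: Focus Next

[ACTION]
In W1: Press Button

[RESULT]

                            ┏━━━━━━━━━━━━━━━━━━━━━┓   
                            ┃ DialogModal         ┃   
                            ┠─────────────────────┨━━━
                            ┃The algorithm impleme┃   
                            ┃The system generates ┃───
                            ┃Data processing monit┃   
                            ┃                     ┃#  
                            ┃                     ┃   
                            ┃The algorithm analyze┃   
                            ┃The framework transfo┃   
                            ┃The process maintains┃   
                            ┃The framework maintai┃   
                            ┗━━━━━━━━━━━━━━━━━━━━━┛   
                              ┃                       
                              ┃                       
                              ┗━━━━━━━━━━━━━━━━━━━━━━━


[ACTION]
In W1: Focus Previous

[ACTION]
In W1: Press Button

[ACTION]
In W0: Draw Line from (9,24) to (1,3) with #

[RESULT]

                            ┏━━━━━━━━━━━━━━━━━━━━━┓   
                            ┃ DialogModal         ┃   
                            ┠─────────────────────┨━━━
                            ┃The algorithm impleme┃   
                            ┃The system generates ┃───
                            ┃Data processing monit┃   
                            ┃                     ┃#  
                            ┃                     ┃   
                            ┃The algorithm analyze┃   
                            ┃The framework transfo┃   
                            ┃The process maintains┃   
                            ┃The framework maintai┃   
                            ┗━━━━━━━━━━━━━━━━━━━━━┛#  
                              ┃                     ##
                              ┃                       
                              ┗━━━━━━━━━━━━━━━━━━━━━━━


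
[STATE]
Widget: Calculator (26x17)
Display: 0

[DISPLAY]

                         0
┌───┬───┬───┬───┐         
│ 7 │ 8 │ 9 │ ÷ │         
├───┼───┼───┼───┤         
│ 4 │ 5 │ 6 │ × │         
├───┼───┼───┼───┤         
│ 1 │ 2 │ 3 │ - │         
├───┼───┼───┼───┤         
│ 0 │ . │ = │ + │         
├───┼───┼───┼───┤         
│ C │ MC│ MR│ M+│         
└───┴───┴───┴───┘         
                          
                          
                          
                          
                          


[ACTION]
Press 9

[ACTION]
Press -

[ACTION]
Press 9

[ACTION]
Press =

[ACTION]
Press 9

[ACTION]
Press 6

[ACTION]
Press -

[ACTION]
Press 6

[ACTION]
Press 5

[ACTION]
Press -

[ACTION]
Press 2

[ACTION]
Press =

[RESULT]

                        29
┌───┬───┬───┬───┐         
│ 7 │ 8 │ 9 │ ÷ │         
├───┼───┼───┼───┤         
│ 4 │ 5 │ 6 │ × │         
├───┼───┼───┼───┤         
│ 1 │ 2 │ 3 │ - │         
├───┼───┼───┼───┤         
│ 0 │ . │ = │ + │         
├───┼───┼───┼───┤         
│ C │ MC│ MR│ M+│         
└───┴───┴───┴───┘         
                          
                          
                          
                          
                          


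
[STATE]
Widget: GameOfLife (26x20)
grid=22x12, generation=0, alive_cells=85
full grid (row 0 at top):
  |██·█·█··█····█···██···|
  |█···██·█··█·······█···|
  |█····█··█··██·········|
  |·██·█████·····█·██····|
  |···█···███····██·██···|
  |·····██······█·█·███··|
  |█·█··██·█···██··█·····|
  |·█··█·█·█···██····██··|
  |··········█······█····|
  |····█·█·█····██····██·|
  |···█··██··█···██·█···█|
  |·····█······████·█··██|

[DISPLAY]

Gen: 0                    
██·█·█··█····█···██···    
█···██·█··█·······█···    
█····█··█··██·········    
·██·█████·····█·██····    
···█···███····██·██···    
·····██······█·█·███··    
█·█··██·█···██··█·····    
·█··█·█·█···██····██··    
··········█······█····    
····█·█·█····██····██·    
···█··██··█···██·█···█    
·····█······████·█··██    
                          
                          
                          
                          
                          
                          
                          


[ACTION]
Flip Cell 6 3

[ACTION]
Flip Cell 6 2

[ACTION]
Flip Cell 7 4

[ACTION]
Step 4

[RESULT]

Gen: 4                    
██······█·············    
····██·█·······█·█····    
··█·██·█······████····    
█·█·██·█·█·████·······    
··█······█············    
···███·····████·██····    
······██···█····██····    
···██·█·██···█·····█··    
···██·█··██·····█··██·    
····████·██·██···█·██·    
·······██····█·████···    
······█·········█████·    
                          
                          
                          
                          
                          
                          
                          


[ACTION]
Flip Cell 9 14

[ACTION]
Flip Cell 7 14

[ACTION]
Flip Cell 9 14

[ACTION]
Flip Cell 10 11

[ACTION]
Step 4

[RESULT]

Gen: 8                    
·····█·█··············    
··██·███··············    
··██··█······██··█····    
··█·█····█···███·██···    
·█·██···█··██····█····    
·█·█····█··█████······    
···█·█·········█······    
·············█····██··    
·····█···········█·█··    
·······██···█·····█···    
········█████·········    
······················    
                          
                          
                          
                          
                          
                          
                          


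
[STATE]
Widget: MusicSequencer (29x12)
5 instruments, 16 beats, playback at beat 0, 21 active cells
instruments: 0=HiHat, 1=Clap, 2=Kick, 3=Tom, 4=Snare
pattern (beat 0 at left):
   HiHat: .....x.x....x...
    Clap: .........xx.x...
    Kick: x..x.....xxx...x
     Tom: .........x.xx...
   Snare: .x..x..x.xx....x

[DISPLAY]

      ▼123456789012345       
 HiHat·····█·█····█···       
  Clap·········██·█···       
  Kick█··█·····███···█       
   Tom·········█·██···       
 Snare·█··█··█·██····█       
                             
                             
                             
                             
                             
                             


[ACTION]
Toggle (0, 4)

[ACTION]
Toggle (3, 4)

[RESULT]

      ▼123456789012345       
 HiHat····██·█····█···       
  Clap·········██·█···       
  Kick█··█·····███···█       
   Tom····█····█·██···       
 Snare·█··█··█·██····█       
                             
                             
                             
                             
                             
                             


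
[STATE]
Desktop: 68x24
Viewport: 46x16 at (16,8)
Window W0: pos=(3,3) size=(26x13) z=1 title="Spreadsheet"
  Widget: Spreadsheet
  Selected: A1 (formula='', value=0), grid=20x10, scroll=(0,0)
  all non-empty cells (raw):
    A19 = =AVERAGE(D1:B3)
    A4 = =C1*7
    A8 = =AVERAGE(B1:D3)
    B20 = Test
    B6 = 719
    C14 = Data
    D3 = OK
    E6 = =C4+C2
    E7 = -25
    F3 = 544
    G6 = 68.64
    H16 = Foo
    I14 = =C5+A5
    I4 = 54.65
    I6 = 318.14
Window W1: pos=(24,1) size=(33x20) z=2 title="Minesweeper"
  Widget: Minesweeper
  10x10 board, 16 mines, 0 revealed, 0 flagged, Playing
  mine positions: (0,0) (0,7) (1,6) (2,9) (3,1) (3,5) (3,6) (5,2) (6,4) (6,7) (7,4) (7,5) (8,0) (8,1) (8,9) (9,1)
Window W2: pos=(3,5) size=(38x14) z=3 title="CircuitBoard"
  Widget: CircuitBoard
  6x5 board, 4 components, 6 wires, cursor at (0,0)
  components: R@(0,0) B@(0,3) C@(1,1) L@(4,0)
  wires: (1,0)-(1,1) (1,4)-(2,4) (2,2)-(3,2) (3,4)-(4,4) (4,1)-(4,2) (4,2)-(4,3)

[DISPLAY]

 5                      ┃               ┃     
    B                   ┃               ┃     
                        ┃               ┃     
        ·               ┃               ┃     
        │               ┃               ┃     
·       ·               ┃               ┃     
│                       ┃               ┃     
·       ·               ┃               ┃     
        │               ┃               ┃     
· ─ ·   ·               ┃               ┃     
━━━━━━━━━━━━━━━━━━━━━━━━┛               ┃     
        ┃                               ┃     
        ┗━━━━━━━━━━━━━━━━━━━━━━━━━━━━━━━┛     
                                              
                                              
                                              


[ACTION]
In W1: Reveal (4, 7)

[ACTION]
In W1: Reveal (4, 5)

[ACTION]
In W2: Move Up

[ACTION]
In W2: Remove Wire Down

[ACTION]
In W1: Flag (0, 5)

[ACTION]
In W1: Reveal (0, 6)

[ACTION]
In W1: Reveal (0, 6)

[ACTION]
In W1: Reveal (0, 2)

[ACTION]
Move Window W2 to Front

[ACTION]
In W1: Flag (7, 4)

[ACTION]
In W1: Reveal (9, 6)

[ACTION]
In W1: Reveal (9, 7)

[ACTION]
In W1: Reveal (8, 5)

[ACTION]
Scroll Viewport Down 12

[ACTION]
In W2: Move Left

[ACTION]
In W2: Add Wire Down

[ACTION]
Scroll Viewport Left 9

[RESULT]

0 1 2 3 4 5                      ┃            
[R]          B                   ┃            
 │                               ┃            
 · ─ C           ·               ┃            
                 │               ┃            
         ·       ·               ┃            
         │                       ┃            
         ·       ·               ┃            
                 │               ┃            
 L   · ─ · ─ ·   ·               ┃            
━━━━━━━━━━━━━━━━━━━━━━━━━━━━━━━━━┛            
                 ┃                            
                 ┗━━━━━━━━━━━━━━━━━━━━━━━━━━━━
                                              
                                              
                                              
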